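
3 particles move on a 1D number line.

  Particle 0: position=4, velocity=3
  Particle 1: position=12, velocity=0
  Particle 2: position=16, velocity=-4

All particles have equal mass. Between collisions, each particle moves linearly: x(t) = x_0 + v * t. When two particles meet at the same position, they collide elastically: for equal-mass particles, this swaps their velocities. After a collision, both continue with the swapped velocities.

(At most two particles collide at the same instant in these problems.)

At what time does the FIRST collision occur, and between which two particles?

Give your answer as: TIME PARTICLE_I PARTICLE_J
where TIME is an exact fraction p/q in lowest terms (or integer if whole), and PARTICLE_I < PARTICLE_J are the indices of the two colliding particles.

Answer: 1 1 2

Derivation:
Pair (0,1): pos 4,12 vel 3,0 -> gap=8, closing at 3/unit, collide at t=8/3
Pair (1,2): pos 12,16 vel 0,-4 -> gap=4, closing at 4/unit, collide at t=1
Earliest collision: t=1 between 1 and 2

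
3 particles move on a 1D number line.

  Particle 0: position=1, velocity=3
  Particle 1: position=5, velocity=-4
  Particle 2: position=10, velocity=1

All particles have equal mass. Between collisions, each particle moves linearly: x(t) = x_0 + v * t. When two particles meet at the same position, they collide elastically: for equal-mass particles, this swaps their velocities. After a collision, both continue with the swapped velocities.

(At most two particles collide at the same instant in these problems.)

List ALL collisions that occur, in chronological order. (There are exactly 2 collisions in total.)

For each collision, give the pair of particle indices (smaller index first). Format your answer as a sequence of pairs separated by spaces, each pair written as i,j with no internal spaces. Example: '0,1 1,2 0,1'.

Answer: 0,1 1,2

Derivation:
Collision at t=4/7: particles 0 and 1 swap velocities; positions: p0=19/7 p1=19/7 p2=74/7; velocities now: v0=-4 v1=3 v2=1
Collision at t=9/2: particles 1 and 2 swap velocities; positions: p0=-13 p1=29/2 p2=29/2; velocities now: v0=-4 v1=1 v2=3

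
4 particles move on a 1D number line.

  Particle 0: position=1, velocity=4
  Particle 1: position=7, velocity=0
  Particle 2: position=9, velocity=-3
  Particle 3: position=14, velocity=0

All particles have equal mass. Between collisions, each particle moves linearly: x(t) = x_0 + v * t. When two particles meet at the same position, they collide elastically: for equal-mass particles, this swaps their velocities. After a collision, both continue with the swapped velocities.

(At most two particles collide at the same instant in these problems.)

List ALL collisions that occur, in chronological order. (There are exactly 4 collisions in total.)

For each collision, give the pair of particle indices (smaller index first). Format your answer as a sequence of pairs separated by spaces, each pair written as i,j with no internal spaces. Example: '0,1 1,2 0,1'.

Answer: 1,2 0,1 1,2 2,3

Derivation:
Collision at t=2/3: particles 1 and 2 swap velocities; positions: p0=11/3 p1=7 p2=7 p3=14; velocities now: v0=4 v1=-3 v2=0 v3=0
Collision at t=8/7: particles 0 and 1 swap velocities; positions: p0=39/7 p1=39/7 p2=7 p3=14; velocities now: v0=-3 v1=4 v2=0 v3=0
Collision at t=3/2: particles 1 and 2 swap velocities; positions: p0=9/2 p1=7 p2=7 p3=14; velocities now: v0=-3 v1=0 v2=4 v3=0
Collision at t=13/4: particles 2 and 3 swap velocities; positions: p0=-3/4 p1=7 p2=14 p3=14; velocities now: v0=-3 v1=0 v2=0 v3=4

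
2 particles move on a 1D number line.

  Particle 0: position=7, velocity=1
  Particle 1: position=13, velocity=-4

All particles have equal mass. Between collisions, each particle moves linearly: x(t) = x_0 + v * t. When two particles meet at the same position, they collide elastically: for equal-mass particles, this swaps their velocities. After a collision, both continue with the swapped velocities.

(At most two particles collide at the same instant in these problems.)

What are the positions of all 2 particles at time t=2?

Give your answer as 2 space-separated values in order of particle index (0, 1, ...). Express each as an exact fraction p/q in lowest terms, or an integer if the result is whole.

Answer: 5 9

Derivation:
Collision at t=6/5: particles 0 and 1 swap velocities; positions: p0=41/5 p1=41/5; velocities now: v0=-4 v1=1
Advance to t=2 (no further collisions before then); velocities: v0=-4 v1=1; positions = 5 9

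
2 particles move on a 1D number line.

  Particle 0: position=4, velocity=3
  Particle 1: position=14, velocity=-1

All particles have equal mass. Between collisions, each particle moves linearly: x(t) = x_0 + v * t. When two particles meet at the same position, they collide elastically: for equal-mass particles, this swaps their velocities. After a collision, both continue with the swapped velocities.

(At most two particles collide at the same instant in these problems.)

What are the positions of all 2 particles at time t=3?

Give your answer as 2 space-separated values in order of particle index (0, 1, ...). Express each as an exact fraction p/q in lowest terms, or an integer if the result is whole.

Collision at t=5/2: particles 0 and 1 swap velocities; positions: p0=23/2 p1=23/2; velocities now: v0=-1 v1=3
Advance to t=3 (no further collisions before then); velocities: v0=-1 v1=3; positions = 11 13

Answer: 11 13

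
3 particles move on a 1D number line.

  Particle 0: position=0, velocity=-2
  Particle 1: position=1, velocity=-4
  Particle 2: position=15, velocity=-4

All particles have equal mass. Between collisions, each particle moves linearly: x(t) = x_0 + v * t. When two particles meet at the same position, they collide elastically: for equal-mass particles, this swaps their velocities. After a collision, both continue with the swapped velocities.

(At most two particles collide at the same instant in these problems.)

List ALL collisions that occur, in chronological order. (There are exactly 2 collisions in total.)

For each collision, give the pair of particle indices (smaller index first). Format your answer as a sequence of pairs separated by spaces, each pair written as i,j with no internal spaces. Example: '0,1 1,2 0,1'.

Answer: 0,1 1,2

Derivation:
Collision at t=1/2: particles 0 and 1 swap velocities; positions: p0=-1 p1=-1 p2=13; velocities now: v0=-4 v1=-2 v2=-4
Collision at t=15/2: particles 1 and 2 swap velocities; positions: p0=-29 p1=-15 p2=-15; velocities now: v0=-4 v1=-4 v2=-2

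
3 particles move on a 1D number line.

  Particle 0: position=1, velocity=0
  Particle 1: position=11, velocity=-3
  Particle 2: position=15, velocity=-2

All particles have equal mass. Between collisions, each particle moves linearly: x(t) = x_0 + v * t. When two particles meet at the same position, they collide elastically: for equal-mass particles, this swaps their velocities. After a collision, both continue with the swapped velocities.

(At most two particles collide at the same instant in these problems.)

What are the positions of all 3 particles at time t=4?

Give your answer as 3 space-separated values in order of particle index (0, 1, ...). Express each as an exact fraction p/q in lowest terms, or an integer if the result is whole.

Collision at t=10/3: particles 0 and 1 swap velocities; positions: p0=1 p1=1 p2=25/3; velocities now: v0=-3 v1=0 v2=-2
Advance to t=4 (no further collisions before then); velocities: v0=-3 v1=0 v2=-2; positions = -1 1 7

Answer: -1 1 7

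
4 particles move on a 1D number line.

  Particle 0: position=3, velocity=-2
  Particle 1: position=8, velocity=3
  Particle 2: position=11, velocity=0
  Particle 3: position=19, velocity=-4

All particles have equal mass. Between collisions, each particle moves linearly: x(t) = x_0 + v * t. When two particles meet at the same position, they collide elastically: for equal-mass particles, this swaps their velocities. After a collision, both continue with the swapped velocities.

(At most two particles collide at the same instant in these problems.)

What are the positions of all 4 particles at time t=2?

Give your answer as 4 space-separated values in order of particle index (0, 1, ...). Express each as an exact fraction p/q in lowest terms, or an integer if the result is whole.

Collision at t=1: particles 1 and 2 swap velocities; positions: p0=1 p1=11 p2=11 p3=15; velocities now: v0=-2 v1=0 v2=3 v3=-4
Collision at t=11/7: particles 2 and 3 swap velocities; positions: p0=-1/7 p1=11 p2=89/7 p3=89/7; velocities now: v0=-2 v1=0 v2=-4 v3=3
Collision at t=2: particles 1 and 2 swap velocities; positions: p0=-1 p1=11 p2=11 p3=14; velocities now: v0=-2 v1=-4 v2=0 v3=3
Advance to t=2 (no further collisions before then); velocities: v0=-2 v1=-4 v2=0 v3=3; positions = -1 11 11 14

Answer: -1 11 11 14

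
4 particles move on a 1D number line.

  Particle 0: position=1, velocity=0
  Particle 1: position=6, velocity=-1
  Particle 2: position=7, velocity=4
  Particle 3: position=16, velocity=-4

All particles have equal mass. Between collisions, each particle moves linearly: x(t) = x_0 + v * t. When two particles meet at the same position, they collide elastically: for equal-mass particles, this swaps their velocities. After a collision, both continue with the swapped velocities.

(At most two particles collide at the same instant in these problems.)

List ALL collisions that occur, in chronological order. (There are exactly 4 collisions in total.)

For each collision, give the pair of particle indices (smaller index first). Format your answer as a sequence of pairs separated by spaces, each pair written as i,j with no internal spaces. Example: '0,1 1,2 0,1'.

Answer: 2,3 1,2 0,1 1,2

Derivation:
Collision at t=9/8: particles 2 and 3 swap velocities; positions: p0=1 p1=39/8 p2=23/2 p3=23/2; velocities now: v0=0 v1=-1 v2=-4 v3=4
Collision at t=10/3: particles 1 and 2 swap velocities; positions: p0=1 p1=8/3 p2=8/3 p3=61/3; velocities now: v0=0 v1=-4 v2=-1 v3=4
Collision at t=15/4: particles 0 and 1 swap velocities; positions: p0=1 p1=1 p2=9/4 p3=22; velocities now: v0=-4 v1=0 v2=-1 v3=4
Collision at t=5: particles 1 and 2 swap velocities; positions: p0=-4 p1=1 p2=1 p3=27; velocities now: v0=-4 v1=-1 v2=0 v3=4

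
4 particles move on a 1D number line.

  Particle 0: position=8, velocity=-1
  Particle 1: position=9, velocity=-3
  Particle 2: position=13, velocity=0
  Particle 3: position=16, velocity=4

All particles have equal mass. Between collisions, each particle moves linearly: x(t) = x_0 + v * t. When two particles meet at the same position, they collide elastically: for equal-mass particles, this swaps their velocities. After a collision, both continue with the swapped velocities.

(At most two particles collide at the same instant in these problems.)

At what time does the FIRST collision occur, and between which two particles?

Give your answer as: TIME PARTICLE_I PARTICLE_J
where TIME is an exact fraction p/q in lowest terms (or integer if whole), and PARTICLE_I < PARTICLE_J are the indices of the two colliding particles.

Answer: 1/2 0 1

Derivation:
Pair (0,1): pos 8,9 vel -1,-3 -> gap=1, closing at 2/unit, collide at t=1/2
Pair (1,2): pos 9,13 vel -3,0 -> not approaching (rel speed -3 <= 0)
Pair (2,3): pos 13,16 vel 0,4 -> not approaching (rel speed -4 <= 0)
Earliest collision: t=1/2 between 0 and 1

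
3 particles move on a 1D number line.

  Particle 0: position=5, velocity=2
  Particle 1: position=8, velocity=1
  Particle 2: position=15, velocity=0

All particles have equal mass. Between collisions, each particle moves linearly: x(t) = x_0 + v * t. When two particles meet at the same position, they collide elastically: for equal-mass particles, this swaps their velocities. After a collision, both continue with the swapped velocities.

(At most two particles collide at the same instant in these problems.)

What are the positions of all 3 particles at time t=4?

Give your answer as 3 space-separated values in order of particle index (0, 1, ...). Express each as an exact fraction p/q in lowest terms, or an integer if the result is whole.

Answer: 12 13 15

Derivation:
Collision at t=3: particles 0 and 1 swap velocities; positions: p0=11 p1=11 p2=15; velocities now: v0=1 v1=2 v2=0
Advance to t=4 (no further collisions before then); velocities: v0=1 v1=2 v2=0; positions = 12 13 15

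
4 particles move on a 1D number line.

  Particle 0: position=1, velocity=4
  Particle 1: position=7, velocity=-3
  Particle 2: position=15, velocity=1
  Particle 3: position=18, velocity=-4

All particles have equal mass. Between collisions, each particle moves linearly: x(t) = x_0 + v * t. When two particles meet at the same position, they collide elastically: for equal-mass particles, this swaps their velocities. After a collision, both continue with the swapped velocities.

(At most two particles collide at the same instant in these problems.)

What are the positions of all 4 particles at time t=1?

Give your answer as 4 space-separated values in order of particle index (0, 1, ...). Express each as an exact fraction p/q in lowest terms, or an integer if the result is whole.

Collision at t=3/5: particles 2 and 3 swap velocities; positions: p0=17/5 p1=26/5 p2=78/5 p3=78/5; velocities now: v0=4 v1=-3 v2=-4 v3=1
Collision at t=6/7: particles 0 and 1 swap velocities; positions: p0=31/7 p1=31/7 p2=102/7 p3=111/7; velocities now: v0=-3 v1=4 v2=-4 v3=1
Advance to t=1 (no further collisions before then); velocities: v0=-3 v1=4 v2=-4 v3=1; positions = 4 5 14 16

Answer: 4 5 14 16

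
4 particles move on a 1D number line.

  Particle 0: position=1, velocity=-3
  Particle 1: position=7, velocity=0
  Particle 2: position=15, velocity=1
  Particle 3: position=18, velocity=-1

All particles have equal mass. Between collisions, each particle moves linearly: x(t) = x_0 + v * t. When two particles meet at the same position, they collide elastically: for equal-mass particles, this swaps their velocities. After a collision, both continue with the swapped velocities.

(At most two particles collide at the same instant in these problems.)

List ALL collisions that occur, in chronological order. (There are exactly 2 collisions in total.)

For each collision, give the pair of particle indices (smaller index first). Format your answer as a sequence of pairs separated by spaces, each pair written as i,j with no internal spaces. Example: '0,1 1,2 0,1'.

Collision at t=3/2: particles 2 and 3 swap velocities; positions: p0=-7/2 p1=7 p2=33/2 p3=33/2; velocities now: v0=-3 v1=0 v2=-1 v3=1
Collision at t=11: particles 1 and 2 swap velocities; positions: p0=-32 p1=7 p2=7 p3=26; velocities now: v0=-3 v1=-1 v2=0 v3=1

Answer: 2,3 1,2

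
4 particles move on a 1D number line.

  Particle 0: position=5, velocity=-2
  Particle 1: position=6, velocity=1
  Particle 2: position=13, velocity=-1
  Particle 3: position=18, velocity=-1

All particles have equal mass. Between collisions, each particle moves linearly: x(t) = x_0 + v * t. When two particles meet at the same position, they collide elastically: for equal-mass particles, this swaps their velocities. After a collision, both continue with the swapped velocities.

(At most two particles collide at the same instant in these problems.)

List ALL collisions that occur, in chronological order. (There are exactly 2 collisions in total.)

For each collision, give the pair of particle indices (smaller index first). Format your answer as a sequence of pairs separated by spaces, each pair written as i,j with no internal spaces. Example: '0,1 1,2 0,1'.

Collision at t=7/2: particles 1 and 2 swap velocities; positions: p0=-2 p1=19/2 p2=19/2 p3=29/2; velocities now: v0=-2 v1=-1 v2=1 v3=-1
Collision at t=6: particles 2 and 3 swap velocities; positions: p0=-7 p1=7 p2=12 p3=12; velocities now: v0=-2 v1=-1 v2=-1 v3=1

Answer: 1,2 2,3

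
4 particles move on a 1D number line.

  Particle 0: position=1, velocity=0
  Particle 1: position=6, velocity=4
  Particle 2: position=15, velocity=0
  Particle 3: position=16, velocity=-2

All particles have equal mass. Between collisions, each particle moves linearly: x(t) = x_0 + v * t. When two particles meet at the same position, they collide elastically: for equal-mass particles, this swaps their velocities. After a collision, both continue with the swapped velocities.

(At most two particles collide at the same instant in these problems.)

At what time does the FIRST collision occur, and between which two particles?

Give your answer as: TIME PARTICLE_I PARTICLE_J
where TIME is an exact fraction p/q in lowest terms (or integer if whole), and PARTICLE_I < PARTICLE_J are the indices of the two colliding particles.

Pair (0,1): pos 1,6 vel 0,4 -> not approaching (rel speed -4 <= 0)
Pair (1,2): pos 6,15 vel 4,0 -> gap=9, closing at 4/unit, collide at t=9/4
Pair (2,3): pos 15,16 vel 0,-2 -> gap=1, closing at 2/unit, collide at t=1/2
Earliest collision: t=1/2 between 2 and 3

Answer: 1/2 2 3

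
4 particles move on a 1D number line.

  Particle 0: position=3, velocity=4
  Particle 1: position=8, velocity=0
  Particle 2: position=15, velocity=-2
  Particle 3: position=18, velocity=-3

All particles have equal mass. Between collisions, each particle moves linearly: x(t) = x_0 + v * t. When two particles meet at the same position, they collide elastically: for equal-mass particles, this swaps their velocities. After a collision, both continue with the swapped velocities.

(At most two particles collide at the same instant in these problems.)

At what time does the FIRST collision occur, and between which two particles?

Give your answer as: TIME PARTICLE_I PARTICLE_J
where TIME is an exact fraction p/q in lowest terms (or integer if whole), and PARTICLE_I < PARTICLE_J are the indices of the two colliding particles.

Pair (0,1): pos 3,8 vel 4,0 -> gap=5, closing at 4/unit, collide at t=5/4
Pair (1,2): pos 8,15 vel 0,-2 -> gap=7, closing at 2/unit, collide at t=7/2
Pair (2,3): pos 15,18 vel -2,-3 -> gap=3, closing at 1/unit, collide at t=3
Earliest collision: t=5/4 between 0 and 1

Answer: 5/4 0 1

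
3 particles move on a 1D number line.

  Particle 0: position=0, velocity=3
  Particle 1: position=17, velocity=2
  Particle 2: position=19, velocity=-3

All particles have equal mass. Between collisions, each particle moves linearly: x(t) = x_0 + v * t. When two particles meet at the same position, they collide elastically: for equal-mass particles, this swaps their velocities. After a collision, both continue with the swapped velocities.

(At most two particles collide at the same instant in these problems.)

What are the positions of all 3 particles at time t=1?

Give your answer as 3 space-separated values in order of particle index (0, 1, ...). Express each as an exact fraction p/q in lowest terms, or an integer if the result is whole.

Answer: 3 16 19

Derivation:
Collision at t=2/5: particles 1 and 2 swap velocities; positions: p0=6/5 p1=89/5 p2=89/5; velocities now: v0=3 v1=-3 v2=2
Advance to t=1 (no further collisions before then); velocities: v0=3 v1=-3 v2=2; positions = 3 16 19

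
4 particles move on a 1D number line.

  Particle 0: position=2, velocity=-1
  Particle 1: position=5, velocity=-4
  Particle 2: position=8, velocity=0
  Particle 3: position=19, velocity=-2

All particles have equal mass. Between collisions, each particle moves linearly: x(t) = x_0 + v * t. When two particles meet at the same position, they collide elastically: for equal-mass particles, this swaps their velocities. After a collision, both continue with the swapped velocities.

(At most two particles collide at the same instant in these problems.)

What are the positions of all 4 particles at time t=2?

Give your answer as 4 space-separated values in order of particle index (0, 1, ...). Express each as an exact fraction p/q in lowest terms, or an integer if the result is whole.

Answer: -3 0 8 15

Derivation:
Collision at t=1: particles 0 and 1 swap velocities; positions: p0=1 p1=1 p2=8 p3=17; velocities now: v0=-4 v1=-1 v2=0 v3=-2
Advance to t=2 (no further collisions before then); velocities: v0=-4 v1=-1 v2=0 v3=-2; positions = -3 0 8 15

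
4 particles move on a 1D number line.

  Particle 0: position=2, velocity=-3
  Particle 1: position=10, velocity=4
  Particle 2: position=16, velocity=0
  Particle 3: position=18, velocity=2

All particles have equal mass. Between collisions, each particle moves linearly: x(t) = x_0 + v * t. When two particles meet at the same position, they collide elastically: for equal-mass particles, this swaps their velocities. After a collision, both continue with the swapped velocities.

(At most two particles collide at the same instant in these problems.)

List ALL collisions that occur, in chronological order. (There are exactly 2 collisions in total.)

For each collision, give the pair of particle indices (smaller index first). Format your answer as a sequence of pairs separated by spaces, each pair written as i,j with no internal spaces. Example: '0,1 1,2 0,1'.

Answer: 1,2 2,3

Derivation:
Collision at t=3/2: particles 1 and 2 swap velocities; positions: p0=-5/2 p1=16 p2=16 p3=21; velocities now: v0=-3 v1=0 v2=4 v3=2
Collision at t=4: particles 2 and 3 swap velocities; positions: p0=-10 p1=16 p2=26 p3=26; velocities now: v0=-3 v1=0 v2=2 v3=4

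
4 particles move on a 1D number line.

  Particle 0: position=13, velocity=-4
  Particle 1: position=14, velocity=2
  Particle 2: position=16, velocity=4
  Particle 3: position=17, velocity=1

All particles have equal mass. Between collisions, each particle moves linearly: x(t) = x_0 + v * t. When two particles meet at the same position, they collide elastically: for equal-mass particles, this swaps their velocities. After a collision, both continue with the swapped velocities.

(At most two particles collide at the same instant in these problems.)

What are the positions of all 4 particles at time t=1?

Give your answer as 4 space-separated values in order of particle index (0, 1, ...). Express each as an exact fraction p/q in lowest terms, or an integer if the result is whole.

Answer: 9 16 18 20

Derivation:
Collision at t=1/3: particles 2 and 3 swap velocities; positions: p0=35/3 p1=44/3 p2=52/3 p3=52/3; velocities now: v0=-4 v1=2 v2=1 v3=4
Advance to t=1 (no further collisions before then); velocities: v0=-4 v1=2 v2=1 v3=4; positions = 9 16 18 20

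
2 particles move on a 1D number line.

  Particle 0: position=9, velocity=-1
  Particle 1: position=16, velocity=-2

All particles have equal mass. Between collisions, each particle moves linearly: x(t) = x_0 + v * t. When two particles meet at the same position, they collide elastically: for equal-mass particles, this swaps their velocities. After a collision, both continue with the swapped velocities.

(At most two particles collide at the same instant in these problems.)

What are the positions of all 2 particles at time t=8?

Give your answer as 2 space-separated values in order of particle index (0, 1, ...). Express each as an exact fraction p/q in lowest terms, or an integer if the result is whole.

Answer: 0 1

Derivation:
Collision at t=7: particles 0 and 1 swap velocities; positions: p0=2 p1=2; velocities now: v0=-2 v1=-1
Advance to t=8 (no further collisions before then); velocities: v0=-2 v1=-1; positions = 0 1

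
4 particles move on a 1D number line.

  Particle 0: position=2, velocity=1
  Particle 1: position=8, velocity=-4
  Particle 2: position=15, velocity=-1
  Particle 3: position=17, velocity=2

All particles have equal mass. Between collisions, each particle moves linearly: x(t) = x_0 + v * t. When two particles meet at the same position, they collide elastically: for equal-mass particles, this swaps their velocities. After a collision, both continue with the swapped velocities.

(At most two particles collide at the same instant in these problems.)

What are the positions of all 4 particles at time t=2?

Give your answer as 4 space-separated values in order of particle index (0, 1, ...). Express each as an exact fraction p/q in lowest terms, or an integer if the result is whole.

Collision at t=6/5: particles 0 and 1 swap velocities; positions: p0=16/5 p1=16/5 p2=69/5 p3=97/5; velocities now: v0=-4 v1=1 v2=-1 v3=2
Advance to t=2 (no further collisions before then); velocities: v0=-4 v1=1 v2=-1 v3=2; positions = 0 4 13 21

Answer: 0 4 13 21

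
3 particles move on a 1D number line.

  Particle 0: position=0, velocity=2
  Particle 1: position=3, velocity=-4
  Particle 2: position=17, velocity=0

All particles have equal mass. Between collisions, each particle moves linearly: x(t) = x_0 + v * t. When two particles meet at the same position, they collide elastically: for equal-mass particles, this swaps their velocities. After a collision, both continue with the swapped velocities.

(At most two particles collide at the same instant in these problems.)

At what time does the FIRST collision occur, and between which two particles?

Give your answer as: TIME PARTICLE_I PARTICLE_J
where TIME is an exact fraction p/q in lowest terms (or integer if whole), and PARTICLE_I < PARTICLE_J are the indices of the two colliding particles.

Answer: 1/2 0 1

Derivation:
Pair (0,1): pos 0,3 vel 2,-4 -> gap=3, closing at 6/unit, collide at t=1/2
Pair (1,2): pos 3,17 vel -4,0 -> not approaching (rel speed -4 <= 0)
Earliest collision: t=1/2 between 0 and 1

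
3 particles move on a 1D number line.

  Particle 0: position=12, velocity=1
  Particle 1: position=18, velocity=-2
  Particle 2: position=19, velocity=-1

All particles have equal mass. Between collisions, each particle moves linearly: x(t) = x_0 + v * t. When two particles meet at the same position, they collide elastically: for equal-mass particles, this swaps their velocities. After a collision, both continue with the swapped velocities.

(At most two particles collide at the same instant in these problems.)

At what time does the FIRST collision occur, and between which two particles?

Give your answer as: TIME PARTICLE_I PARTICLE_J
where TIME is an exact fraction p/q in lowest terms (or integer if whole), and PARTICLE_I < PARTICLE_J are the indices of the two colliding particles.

Answer: 2 0 1

Derivation:
Pair (0,1): pos 12,18 vel 1,-2 -> gap=6, closing at 3/unit, collide at t=2
Pair (1,2): pos 18,19 vel -2,-1 -> not approaching (rel speed -1 <= 0)
Earliest collision: t=2 between 0 and 1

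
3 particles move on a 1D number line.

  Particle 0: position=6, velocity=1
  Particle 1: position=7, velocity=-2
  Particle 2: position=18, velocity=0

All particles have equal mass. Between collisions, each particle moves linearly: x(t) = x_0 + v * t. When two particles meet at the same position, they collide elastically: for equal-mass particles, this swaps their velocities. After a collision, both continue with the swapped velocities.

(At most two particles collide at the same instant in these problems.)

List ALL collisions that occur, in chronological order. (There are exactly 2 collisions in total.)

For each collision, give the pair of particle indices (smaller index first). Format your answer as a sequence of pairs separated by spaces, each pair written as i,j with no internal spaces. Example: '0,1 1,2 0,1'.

Collision at t=1/3: particles 0 and 1 swap velocities; positions: p0=19/3 p1=19/3 p2=18; velocities now: v0=-2 v1=1 v2=0
Collision at t=12: particles 1 and 2 swap velocities; positions: p0=-17 p1=18 p2=18; velocities now: v0=-2 v1=0 v2=1

Answer: 0,1 1,2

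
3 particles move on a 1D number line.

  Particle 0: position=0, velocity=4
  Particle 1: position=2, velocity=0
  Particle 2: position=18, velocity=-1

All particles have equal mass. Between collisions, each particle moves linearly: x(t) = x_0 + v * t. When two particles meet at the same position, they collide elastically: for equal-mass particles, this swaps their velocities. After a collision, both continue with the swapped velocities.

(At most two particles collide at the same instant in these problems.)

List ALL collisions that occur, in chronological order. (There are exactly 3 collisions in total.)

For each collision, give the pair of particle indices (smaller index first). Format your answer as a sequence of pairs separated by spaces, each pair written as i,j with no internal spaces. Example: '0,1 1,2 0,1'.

Collision at t=1/2: particles 0 and 1 swap velocities; positions: p0=2 p1=2 p2=35/2; velocities now: v0=0 v1=4 v2=-1
Collision at t=18/5: particles 1 and 2 swap velocities; positions: p0=2 p1=72/5 p2=72/5; velocities now: v0=0 v1=-1 v2=4
Collision at t=16: particles 0 and 1 swap velocities; positions: p0=2 p1=2 p2=64; velocities now: v0=-1 v1=0 v2=4

Answer: 0,1 1,2 0,1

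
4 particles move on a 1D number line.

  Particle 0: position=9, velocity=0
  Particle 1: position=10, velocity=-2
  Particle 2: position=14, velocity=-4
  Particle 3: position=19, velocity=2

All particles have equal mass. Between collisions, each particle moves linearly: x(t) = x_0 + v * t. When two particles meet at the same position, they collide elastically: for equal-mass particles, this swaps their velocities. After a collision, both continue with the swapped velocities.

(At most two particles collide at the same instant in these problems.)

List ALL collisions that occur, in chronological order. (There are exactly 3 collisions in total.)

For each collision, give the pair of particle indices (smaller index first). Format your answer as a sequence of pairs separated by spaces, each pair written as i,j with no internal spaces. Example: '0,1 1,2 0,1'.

Answer: 0,1 1,2 0,1

Derivation:
Collision at t=1/2: particles 0 and 1 swap velocities; positions: p0=9 p1=9 p2=12 p3=20; velocities now: v0=-2 v1=0 v2=-4 v3=2
Collision at t=5/4: particles 1 and 2 swap velocities; positions: p0=15/2 p1=9 p2=9 p3=43/2; velocities now: v0=-2 v1=-4 v2=0 v3=2
Collision at t=2: particles 0 and 1 swap velocities; positions: p0=6 p1=6 p2=9 p3=23; velocities now: v0=-4 v1=-2 v2=0 v3=2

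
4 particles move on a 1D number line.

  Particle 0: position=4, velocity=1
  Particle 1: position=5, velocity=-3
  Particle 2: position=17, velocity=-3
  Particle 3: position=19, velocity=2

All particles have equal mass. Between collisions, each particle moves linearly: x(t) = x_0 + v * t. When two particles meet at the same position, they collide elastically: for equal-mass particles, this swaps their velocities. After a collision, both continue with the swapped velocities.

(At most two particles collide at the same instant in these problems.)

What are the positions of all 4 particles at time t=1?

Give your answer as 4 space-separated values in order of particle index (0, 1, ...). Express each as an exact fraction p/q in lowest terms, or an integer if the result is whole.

Collision at t=1/4: particles 0 and 1 swap velocities; positions: p0=17/4 p1=17/4 p2=65/4 p3=39/2; velocities now: v0=-3 v1=1 v2=-3 v3=2
Advance to t=1 (no further collisions before then); velocities: v0=-3 v1=1 v2=-3 v3=2; positions = 2 5 14 21

Answer: 2 5 14 21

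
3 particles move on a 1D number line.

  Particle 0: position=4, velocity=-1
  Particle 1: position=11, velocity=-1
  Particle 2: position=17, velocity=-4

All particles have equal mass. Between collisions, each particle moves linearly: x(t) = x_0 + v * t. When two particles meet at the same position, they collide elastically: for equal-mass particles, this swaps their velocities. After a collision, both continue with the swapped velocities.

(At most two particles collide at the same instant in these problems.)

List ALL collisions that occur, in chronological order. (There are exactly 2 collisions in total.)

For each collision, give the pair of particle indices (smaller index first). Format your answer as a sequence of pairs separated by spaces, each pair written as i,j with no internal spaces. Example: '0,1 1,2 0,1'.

Collision at t=2: particles 1 and 2 swap velocities; positions: p0=2 p1=9 p2=9; velocities now: v0=-1 v1=-4 v2=-1
Collision at t=13/3: particles 0 and 1 swap velocities; positions: p0=-1/3 p1=-1/3 p2=20/3; velocities now: v0=-4 v1=-1 v2=-1

Answer: 1,2 0,1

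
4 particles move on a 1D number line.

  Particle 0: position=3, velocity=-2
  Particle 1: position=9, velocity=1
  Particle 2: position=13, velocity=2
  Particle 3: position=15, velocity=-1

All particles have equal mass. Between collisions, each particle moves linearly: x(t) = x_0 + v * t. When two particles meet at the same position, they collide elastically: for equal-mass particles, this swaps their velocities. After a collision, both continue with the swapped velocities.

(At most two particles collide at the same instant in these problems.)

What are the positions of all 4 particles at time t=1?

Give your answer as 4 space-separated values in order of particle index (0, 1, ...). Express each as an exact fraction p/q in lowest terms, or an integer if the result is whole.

Collision at t=2/3: particles 2 and 3 swap velocities; positions: p0=5/3 p1=29/3 p2=43/3 p3=43/3; velocities now: v0=-2 v1=1 v2=-1 v3=2
Advance to t=1 (no further collisions before then); velocities: v0=-2 v1=1 v2=-1 v3=2; positions = 1 10 14 15

Answer: 1 10 14 15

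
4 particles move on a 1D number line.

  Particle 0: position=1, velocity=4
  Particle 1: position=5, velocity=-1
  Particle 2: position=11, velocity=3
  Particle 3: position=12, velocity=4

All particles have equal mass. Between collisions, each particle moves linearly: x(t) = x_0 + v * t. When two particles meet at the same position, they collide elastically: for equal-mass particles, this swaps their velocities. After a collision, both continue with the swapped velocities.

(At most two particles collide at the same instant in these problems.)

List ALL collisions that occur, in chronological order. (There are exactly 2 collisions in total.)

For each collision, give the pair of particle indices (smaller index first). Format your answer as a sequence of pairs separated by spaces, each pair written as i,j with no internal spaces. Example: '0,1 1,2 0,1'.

Answer: 0,1 1,2

Derivation:
Collision at t=4/5: particles 0 and 1 swap velocities; positions: p0=21/5 p1=21/5 p2=67/5 p3=76/5; velocities now: v0=-1 v1=4 v2=3 v3=4
Collision at t=10: particles 1 and 2 swap velocities; positions: p0=-5 p1=41 p2=41 p3=52; velocities now: v0=-1 v1=3 v2=4 v3=4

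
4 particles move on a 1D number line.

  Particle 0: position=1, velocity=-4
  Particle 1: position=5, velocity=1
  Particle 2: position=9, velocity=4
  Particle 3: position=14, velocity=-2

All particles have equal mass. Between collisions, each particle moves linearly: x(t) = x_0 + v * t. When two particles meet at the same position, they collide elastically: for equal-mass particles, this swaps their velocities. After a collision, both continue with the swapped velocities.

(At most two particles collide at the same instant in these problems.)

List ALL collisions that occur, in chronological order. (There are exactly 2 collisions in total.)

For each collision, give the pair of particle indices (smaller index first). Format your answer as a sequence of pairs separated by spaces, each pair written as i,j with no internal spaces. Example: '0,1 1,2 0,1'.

Collision at t=5/6: particles 2 and 3 swap velocities; positions: p0=-7/3 p1=35/6 p2=37/3 p3=37/3; velocities now: v0=-4 v1=1 v2=-2 v3=4
Collision at t=3: particles 1 and 2 swap velocities; positions: p0=-11 p1=8 p2=8 p3=21; velocities now: v0=-4 v1=-2 v2=1 v3=4

Answer: 2,3 1,2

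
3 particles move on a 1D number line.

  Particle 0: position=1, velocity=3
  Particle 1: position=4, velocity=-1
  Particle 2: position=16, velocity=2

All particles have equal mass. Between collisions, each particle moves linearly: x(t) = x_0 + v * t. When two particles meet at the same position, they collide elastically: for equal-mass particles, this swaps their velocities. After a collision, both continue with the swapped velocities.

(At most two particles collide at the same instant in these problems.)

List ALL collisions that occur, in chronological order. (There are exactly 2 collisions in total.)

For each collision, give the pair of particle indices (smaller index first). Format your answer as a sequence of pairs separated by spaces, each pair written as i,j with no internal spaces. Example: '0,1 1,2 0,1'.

Answer: 0,1 1,2

Derivation:
Collision at t=3/4: particles 0 and 1 swap velocities; positions: p0=13/4 p1=13/4 p2=35/2; velocities now: v0=-1 v1=3 v2=2
Collision at t=15: particles 1 and 2 swap velocities; positions: p0=-11 p1=46 p2=46; velocities now: v0=-1 v1=2 v2=3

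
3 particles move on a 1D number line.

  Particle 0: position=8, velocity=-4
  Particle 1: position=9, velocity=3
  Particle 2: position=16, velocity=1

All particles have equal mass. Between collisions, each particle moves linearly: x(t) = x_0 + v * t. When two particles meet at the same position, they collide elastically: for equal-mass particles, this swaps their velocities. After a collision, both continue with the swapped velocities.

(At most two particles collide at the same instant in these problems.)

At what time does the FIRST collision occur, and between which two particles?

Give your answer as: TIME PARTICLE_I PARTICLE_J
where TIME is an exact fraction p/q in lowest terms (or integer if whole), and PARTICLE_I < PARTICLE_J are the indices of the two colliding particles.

Pair (0,1): pos 8,9 vel -4,3 -> not approaching (rel speed -7 <= 0)
Pair (1,2): pos 9,16 vel 3,1 -> gap=7, closing at 2/unit, collide at t=7/2
Earliest collision: t=7/2 between 1 and 2

Answer: 7/2 1 2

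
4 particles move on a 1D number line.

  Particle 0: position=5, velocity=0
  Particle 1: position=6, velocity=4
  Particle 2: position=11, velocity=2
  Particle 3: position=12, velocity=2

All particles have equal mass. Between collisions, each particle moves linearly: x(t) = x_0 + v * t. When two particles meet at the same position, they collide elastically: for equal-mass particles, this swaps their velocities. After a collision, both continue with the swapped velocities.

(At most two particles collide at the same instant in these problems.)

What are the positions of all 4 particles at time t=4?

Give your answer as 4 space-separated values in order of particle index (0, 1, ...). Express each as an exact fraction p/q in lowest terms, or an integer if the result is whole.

Answer: 5 19 20 22

Derivation:
Collision at t=5/2: particles 1 and 2 swap velocities; positions: p0=5 p1=16 p2=16 p3=17; velocities now: v0=0 v1=2 v2=4 v3=2
Collision at t=3: particles 2 and 3 swap velocities; positions: p0=5 p1=17 p2=18 p3=18; velocities now: v0=0 v1=2 v2=2 v3=4
Advance to t=4 (no further collisions before then); velocities: v0=0 v1=2 v2=2 v3=4; positions = 5 19 20 22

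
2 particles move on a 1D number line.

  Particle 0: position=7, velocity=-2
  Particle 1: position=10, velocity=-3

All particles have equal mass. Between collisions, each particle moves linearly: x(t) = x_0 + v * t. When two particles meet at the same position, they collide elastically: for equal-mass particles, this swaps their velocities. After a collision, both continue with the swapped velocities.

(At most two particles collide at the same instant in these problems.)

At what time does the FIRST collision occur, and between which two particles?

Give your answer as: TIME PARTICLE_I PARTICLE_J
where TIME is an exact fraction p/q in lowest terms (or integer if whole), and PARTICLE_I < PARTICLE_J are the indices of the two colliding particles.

Pair (0,1): pos 7,10 vel -2,-3 -> gap=3, closing at 1/unit, collide at t=3
Earliest collision: t=3 between 0 and 1

Answer: 3 0 1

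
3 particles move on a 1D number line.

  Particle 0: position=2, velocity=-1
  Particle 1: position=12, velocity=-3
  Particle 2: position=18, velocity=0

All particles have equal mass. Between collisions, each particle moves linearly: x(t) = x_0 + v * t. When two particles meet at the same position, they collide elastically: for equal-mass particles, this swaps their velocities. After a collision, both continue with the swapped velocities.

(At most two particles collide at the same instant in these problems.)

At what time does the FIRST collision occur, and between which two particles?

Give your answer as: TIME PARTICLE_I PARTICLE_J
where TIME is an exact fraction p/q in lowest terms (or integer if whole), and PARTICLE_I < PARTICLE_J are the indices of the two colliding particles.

Answer: 5 0 1

Derivation:
Pair (0,1): pos 2,12 vel -1,-3 -> gap=10, closing at 2/unit, collide at t=5
Pair (1,2): pos 12,18 vel -3,0 -> not approaching (rel speed -3 <= 0)
Earliest collision: t=5 between 0 and 1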